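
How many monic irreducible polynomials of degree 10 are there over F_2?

99

The number of monic irreducibles of degree 10 over GF(2) is (1/10)·Σ_{d∣10} μ(10/d) 2^d.
Divisors of 10: 1, 2, 5, 10; μ(10/d) for each: 1, -1, -1, 1.
Σ = 2^1 − 2^2 − 2^5 + 2^10 = 990.
N = 990/10 = 99.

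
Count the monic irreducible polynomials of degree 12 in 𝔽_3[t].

The number of monic irreducibles of degree 12 over GF(3) is (1/12)·Σ_{d∣12} μ(12/d) 3^d.
Divisors of 12: 1, 2, 3, 4, 6, 12; μ(12/d) for each: 0, 1, 0, -1, -1, 1.
Σ = 3^2 − 3^4 − 3^6 + 3^12 = 530640.
N = 530640/12 = 44220.

44220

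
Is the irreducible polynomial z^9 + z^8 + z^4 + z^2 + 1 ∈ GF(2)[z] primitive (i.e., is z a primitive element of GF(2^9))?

Write f(z) = z^9 + z^8 + z^4 + z^2 + 1.
|GF(2^9)^×| = 2^9 − 1 = 511. Prime factorization: 511 = 7·73.
f is primitive ⇔ z has order 511 in GF(2)[z]/(f), i.e. z^(511/q) ≠ 1 for each prime q | 511.
z^(73) mod f = z^7 + z^6 + z^5 + z^4 + z^3 + 1.
z^(7) mod f = z^7.
None equal 1, so z has full order 511; f is primitive.

Yes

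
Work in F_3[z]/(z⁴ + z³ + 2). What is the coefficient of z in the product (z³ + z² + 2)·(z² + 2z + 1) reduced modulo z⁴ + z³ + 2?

Multiply in F_3[z]: (z³ + z² + 2)·(z² + 2z + 1) = z⁵ + z + 2.
Reduce using z⁴ ≡ 2z³ + 1 (mod z⁴ + z³ + 2).
Reduced: z³ + 2z + 1.

2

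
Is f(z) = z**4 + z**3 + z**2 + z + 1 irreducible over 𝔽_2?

Check for roots in 𝔽_2: f(0) = 1; f(1) = 1.
No roots, so no linear factors.
Monic irreducibles of degree 2 over GF(2): z**2 + z + 1.
None of them divide f (all give nonzero remainder).
No irreducible factor of degree ≤ 2 exists, so f is irreducible over GF(2).

Yes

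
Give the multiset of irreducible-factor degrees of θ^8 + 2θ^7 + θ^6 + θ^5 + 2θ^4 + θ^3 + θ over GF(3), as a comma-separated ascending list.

Write g(θ) = θ^8 + 2θ^7 + θ^6 + θ^5 + 2θ^4 + θ^3 + θ.
Roots in GF(3): g(0) = 0 → root; g(1) = 0 → root; g(2) = 2.
Linear factors from roots: (θ), (θ + 2).
Complete factorization: g(θ) = (θ)·(θ + 2)^2·(θ^2 + 2θ + 2)·(θ^3 + 2θ^2 + 2θ + 2).
Factor degrees with multiplicity: 1 + 1 + 1 + 2 + 3 = 8.

1, 1, 1, 2, 3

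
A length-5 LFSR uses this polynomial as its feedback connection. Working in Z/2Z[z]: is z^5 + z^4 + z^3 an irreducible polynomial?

Write g(z) = z^5 + z^4 + z^3.
Check for roots in Z/2Z: g(0) = 0 → root; g(1) = 1.
g(0) = 0, so (z) divides g(z); g is reducible.

No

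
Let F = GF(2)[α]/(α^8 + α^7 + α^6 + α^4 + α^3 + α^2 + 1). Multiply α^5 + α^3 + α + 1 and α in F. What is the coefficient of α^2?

1

Multiply in GF(2)[α]: (α^5 + α^3 + α + 1)·(α) = α^6 + α^4 + α^2 + α.
Reduced: α^6 + α^4 + α^2 + α.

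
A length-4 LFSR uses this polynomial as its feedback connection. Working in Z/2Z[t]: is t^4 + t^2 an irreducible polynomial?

No

Write m(t) = t^4 + t^2.
Check for roots in Z/2Z: m(0) = 0 → root; m(1) = 0 → root.
m(0) = 0, so (t) divides m(t); m is reducible.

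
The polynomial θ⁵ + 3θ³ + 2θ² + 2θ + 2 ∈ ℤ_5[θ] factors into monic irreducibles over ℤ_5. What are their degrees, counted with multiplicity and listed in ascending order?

1, 1, 1, 1, 1

Write f(θ) = θ⁵ + 3θ³ + 2θ² + 2θ + 2.
Roots in ℤ_5: f(0) = 2; f(1) = 0 → root; f(2) = 0 → root; f(3) = 0 → root; f(4) = 3.
Linear factors from roots: (θ + 4), (θ + 3), (θ + 2).
Complete factorization: f(θ) = (θ + 3)·(θ + 2)^2·(θ + 4)^2.
Factor degrees with multiplicity: 1 + 1 + 1 + 1 + 1 = 5.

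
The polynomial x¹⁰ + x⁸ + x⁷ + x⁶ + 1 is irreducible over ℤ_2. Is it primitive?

No

Write f(x) = x¹⁰ + x⁸ + x⁷ + x⁶ + 1.
|GF(2^10)^×| = 2^10 − 1 = 1023. Prime factorization: 1023 = 3·11·31.
f is primitive ⇔ x has order 1023 in GF(2)[x]/(f), i.e. x^(1023/q) ≠ 1 for each prime q | 1023.
x^(341) mod f = 1
x^(93) mod f = x⁵ + x⁴ + 1.
x^(33) mod f = x⁹ + x⁷ + x⁶ + x³ + x² + x.
Since x^(341) = 1, the order of x divides 341 < 1023; not primitive.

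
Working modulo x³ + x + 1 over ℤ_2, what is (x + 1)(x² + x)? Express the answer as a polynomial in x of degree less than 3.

1

Multiply in ℤ_2[x]: (x + 1)·(x² + x) = x³ + x.
Reduce using x³ ≡ x + 1 (mod x³ + x + 1).
Reduced: 1.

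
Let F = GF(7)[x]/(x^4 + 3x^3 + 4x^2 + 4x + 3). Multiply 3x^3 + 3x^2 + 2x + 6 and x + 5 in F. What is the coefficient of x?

4

Multiply in GF(7)[x]: (3x^3 + 3x^2 + 2x + 6)·(x + 5) = 3x^4 + 4x^3 + 3x^2 + 2x + 2.
Reduce using x^4 ≡ 4x^3 + 3x^2 + 3x + 4 (mod x^4 + 3x^3 + 4x^2 + 4x + 3).
Reduced: 2x^3 + 5x^2 + 4x.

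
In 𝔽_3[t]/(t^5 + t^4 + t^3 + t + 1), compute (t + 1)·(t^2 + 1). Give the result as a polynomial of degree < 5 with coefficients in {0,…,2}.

Multiply in 𝔽_3[t]: (t + 1)·(t^2 + 1) = t^3 + t^2 + t + 1.
Reduced: t^3 + t^2 + t + 1.

t^3 + t^2 + t + 1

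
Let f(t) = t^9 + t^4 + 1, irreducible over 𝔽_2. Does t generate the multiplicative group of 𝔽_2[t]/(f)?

Yes

|GF(2^9)^×| = 2^9 − 1 = 511. Prime factorization: 511 = 7·73.
f is primitive ⇔ t has order 511 in GF(2)[t]/(f), i.e. t^(511/q) ≠ 1 for each prime q | 511.
t^(73) mod f = t^8 + t^6 + t^4.
t^(7) mod f = t^7.
None equal 1, so t has full order 511; f is primitive.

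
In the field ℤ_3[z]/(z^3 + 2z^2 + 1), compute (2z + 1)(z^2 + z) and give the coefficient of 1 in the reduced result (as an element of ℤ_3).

Multiply in ℤ_3[z]: (2z + 1)·(z^2 + z) = 2z^3 + z.
Reduce using z^3 ≡ z^2 + 2 (mod z^3 + 2z^2 + 1).
Reduced: 2z^2 + z + 1.

1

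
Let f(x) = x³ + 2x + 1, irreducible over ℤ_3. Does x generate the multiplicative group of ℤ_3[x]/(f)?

Yes

|GF(3^3)^×| = 3^3 − 1 = 26. Prime factorization: 26 = 2·13.
f is primitive ⇔ x has order 26 in GF(3)[x]/(f), i.e. x^(26/q) ≠ 1 for each prime q | 26.
x^(13) mod f = 2.
x^(2) mod f = x².
None equal 1, so x has full order 26; f is primitive.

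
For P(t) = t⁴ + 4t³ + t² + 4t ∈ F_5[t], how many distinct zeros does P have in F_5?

Evaluate at each of the 5 elements of F_5:
P(0) = 0 → root; P(1) = 0 → root; P(2) = 0 → root; P(3) = 0 → root; P(4) = 4.
Roots: {0, 1, 2, 3}.

4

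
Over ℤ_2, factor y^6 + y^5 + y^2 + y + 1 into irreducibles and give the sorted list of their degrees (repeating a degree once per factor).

Write g(y) = y^6 + y^5 + y^2 + y + 1.
Roots in ℤ_2: g(0) = 1; g(1) = 1.
Complete factorization: g(y) = (y^6 + y^5 + y^2 + y + 1).
Factor degrees with multiplicity: 6 = 6.

6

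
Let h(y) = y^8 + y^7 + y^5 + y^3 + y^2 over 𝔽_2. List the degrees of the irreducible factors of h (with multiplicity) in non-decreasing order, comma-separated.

Roots in 𝔽_2: h(0) = 0 → root; h(1) = 1.
Linear factors from roots: (y).
Complete factorization: h(y) = (y)^2·(y^2 + y + 1)^3.
Factor degrees with multiplicity: 1 + 1 + 2 + 2 + 2 = 8.

1, 1, 2, 2, 2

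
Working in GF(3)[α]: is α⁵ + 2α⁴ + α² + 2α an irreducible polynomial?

Write h(α) = α⁵ + 2α⁴ + α² + 2α.
Check for roots in GF(3): h(0) = 0 → root; h(1) = 0 → root; h(2) = 0 → root.
h(0) = 0, so (α) divides h(α); h is reducible.

No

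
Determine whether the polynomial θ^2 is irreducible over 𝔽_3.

Write f(θ) = θ^2.
Check for roots in 𝔽_3: f(0) = 0 → root; f(1) = 1; f(2) = 1.
f(0) = 0, so (θ) divides f(θ); f is reducible.

No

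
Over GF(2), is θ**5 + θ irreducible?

Write P(θ) = θ**5 + θ.
Check for roots in GF(2): P(0) = 0 → root; P(1) = 0 → root.
P(0) = 0, so (θ) divides P(θ); P is reducible.

No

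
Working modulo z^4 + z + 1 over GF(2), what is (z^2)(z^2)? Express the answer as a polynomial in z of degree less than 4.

z + 1

Multiply in GF(2)[z]: (z^2)·(z^2) = z^4.
Reduce using z^4 ≡ z + 1 (mod z^4 + z + 1).
Reduced: z + 1.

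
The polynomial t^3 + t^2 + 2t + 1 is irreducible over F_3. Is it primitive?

Yes

Write f(t) = t^3 + t^2 + 2t + 1.
|GF(3^3)^×| = 3^3 − 1 = 26. Prime factorization: 26 = 2·13.
f is primitive ⇔ t has order 26 in GF(3)[t]/(f), i.e. t^(26/q) ≠ 1 for each prime q | 26.
t^(13) mod f = 2.
t^(2) mod f = t^2.
None equal 1, so t has full order 26; f is primitive.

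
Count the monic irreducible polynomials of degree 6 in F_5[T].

2580

The number of monic irreducibles of degree 6 over GF(5) is (1/6)·Σ_{d∣6} μ(6/d) 5^d.
Divisors of 6: 1, 2, 3, 6; μ(6/d) for each: 1, -1, -1, 1.
Σ = 5^1 − 5^2 − 5^3 + 5^6 = 15480.
N = 15480/6 = 2580.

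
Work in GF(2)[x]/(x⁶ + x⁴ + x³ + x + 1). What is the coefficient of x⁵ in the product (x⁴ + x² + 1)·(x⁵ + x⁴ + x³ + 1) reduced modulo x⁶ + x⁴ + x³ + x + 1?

0

Multiply in GF(2)[x]: (x⁴ + x² + 1)·(x⁵ + x⁴ + x³ + 1) = x⁹ + x⁸ + x⁶ + x³ + x² + 1.
Reduce using x⁶ ≡ x⁴ + x³ + x + 1 (mod x⁶ + x⁴ + x³ + x + 1).
Reduced: x⁴ + x².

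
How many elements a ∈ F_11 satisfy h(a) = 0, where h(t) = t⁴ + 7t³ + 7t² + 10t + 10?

Evaluate at each of the 11 elements of F_11:
h(0) = 10; h(1) = 2; h(2) = 9; h(3) = 10; h(4) = 8; h(5) = 8; h(6) = 6; h(7) = 0 → root; h(8) = 1; h(9) = 0 → root; h(10) = 1.
Roots: {7, 9}.

2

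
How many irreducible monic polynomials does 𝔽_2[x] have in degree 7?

18

By the necklace-counting formula, N_2(7) = (1/7) Σ_{d|7} μ(7/d)·2^d.
Divisors of 7: 1, 7; μ(7/d) for each: -1, 1.
Σ = − 2^1 + 2^7 = 126.
N = 126/7 = 18.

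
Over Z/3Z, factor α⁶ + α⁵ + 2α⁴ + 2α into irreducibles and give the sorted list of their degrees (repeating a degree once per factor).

1, 1, 1, 1, 2

Write f(α) = α⁶ + α⁵ + 2α⁴ + 2α.
Roots in Z/3Z: f(0) = 0 → root; f(1) = 0 → root; f(2) = 0 → root.
Linear factors from roots: (α), (α + 2), (α + 1).
Complete factorization: f(α) = (α)·(α + 1)·(α + 2)^2·(α² + 2α + 2).
Factor degrees with multiplicity: 1 + 1 + 1 + 1 + 2 = 6.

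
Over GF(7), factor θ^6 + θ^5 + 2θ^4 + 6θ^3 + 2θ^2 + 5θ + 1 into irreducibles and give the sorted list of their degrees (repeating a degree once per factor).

Write h(θ) = θ^6 + θ^5 + 2θ^4 + 6θ^3 + 2θ^2 + 5θ + 1.
Linear factors from roots: (θ + 4), (θ + 3).
Complete factorization: h(θ) = (θ + 3)·(θ + 4)·(θ^2 + 1)·(θ^2 + θ + 3).
Factor degrees with multiplicity: 1 + 1 + 2 + 2 = 6.

1, 1, 2, 2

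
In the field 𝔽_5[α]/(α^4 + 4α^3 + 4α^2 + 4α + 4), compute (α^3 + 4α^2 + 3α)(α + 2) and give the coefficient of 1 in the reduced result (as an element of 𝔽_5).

1

Multiply in 𝔽_5[α]: (α^3 + 4α^2 + 3α)·(α + 2) = α^4 + α^3 + α^2 + α.
Reduce using α^4 ≡ α^3 + α^2 + α + 1 (mod α^4 + 4α^3 + 4α^2 + 4α + 4).
Reduced: 2α^3 + 2α^2 + 2α + 1.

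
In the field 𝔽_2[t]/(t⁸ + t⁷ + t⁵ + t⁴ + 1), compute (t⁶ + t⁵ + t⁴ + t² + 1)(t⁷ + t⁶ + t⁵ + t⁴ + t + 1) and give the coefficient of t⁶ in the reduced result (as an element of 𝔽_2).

Multiply in 𝔽_2[t]: (t⁶ + t⁵ + t⁴ + t² + 1)·(t⁷ + t⁶ + t⁵ + t⁴ + t + 1) = t¹³ + t¹¹ + t¹⁰ + t⁹ + t⁷ + t⁵ + t³ + t² + t + 1.
Reduce using t⁸ ≡ t⁷ + t⁵ + t⁴ + 1 (mod t⁸ + t⁷ + t⁵ + t⁴ + 1).
Reduced: t⁷ + t⁶ + t⁵ + t⁴ + t³ + t² + 1.

1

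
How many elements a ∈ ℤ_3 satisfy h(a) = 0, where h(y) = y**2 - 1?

Evaluate at each of the 3 elements of ℤ_3:
h(0) = 2; h(1) = 0 → root; h(2) = 0 → root.
Roots: {1, 2}.

2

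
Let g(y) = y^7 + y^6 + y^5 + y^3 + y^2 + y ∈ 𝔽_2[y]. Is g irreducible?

No

Check for roots in 𝔽_2: g(0) = 0 → root; g(1) = 0 → root.
g(0) = 0, so (y) divides g(y); g is reducible.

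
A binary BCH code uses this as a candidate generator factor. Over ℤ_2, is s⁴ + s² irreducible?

Write P(s) = s⁴ + s².
Check for roots in ℤ_2: P(0) = 0 → root; P(1) = 0 → root.
P(0) = 0, so (s) divides P(s); P is reducible.

No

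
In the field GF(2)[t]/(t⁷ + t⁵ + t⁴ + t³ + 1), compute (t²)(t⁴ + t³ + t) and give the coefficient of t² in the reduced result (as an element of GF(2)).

0

Multiply in GF(2)[t]: (t²)·(t⁴ + t³ + t) = t⁶ + t⁵ + t³.
Reduced: t⁶ + t⁵ + t³.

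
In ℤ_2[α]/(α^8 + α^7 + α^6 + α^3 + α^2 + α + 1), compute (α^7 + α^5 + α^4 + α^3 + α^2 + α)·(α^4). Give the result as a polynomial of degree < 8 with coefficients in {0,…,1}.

α^7 + α^6 + α^5 + α^4 + α^2 + 1

Multiply in ℤ_2[α]: (α^7 + α^5 + α^4 + α^3 + α^2 + α)·(α^4) = α^11 + α^9 + α^8 + α^7 + α^6 + α^5.
Reduce using α^8 ≡ α^7 + α^6 + α^3 + α^2 + α + 1 (mod α^8 + α^7 + α^6 + α^3 + α^2 + α + 1).
Reduced: α^7 + α^6 + α^5 + α^4 + α^2 + 1.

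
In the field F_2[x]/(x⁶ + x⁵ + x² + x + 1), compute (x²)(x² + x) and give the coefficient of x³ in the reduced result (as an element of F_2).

Multiply in F_2[x]: (x²)·(x² + x) = x⁴ + x³.
Reduced: x⁴ + x³.

1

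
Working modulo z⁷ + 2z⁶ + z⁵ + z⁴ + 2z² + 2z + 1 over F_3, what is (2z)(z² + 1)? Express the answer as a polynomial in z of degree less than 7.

Multiply in F_3[z]: (2z)·(z² + 1) = 2z³ + 2z.
Reduced: 2z³ + 2z.

2z^3 + 2z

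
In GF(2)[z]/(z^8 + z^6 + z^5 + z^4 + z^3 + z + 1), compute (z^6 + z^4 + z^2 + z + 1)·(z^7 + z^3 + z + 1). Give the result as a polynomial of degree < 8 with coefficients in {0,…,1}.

z^7 + z^6

Multiply in GF(2)[z]: (z^6 + z^4 + z^2 + z + 1)·(z^7 + z^3 + z + 1) = z^13 + z^11 + z^8 + z^7 + z^6 + 1.
Reduce using z^8 ≡ z^6 + z^5 + z^4 + z^3 + z + 1 (mod z^8 + z^6 + z^5 + z^4 + z^3 + z + 1).
Reduced: z^7 + z^6.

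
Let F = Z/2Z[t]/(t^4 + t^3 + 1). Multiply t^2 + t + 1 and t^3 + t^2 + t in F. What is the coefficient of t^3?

0

Multiply in Z/2Z[t]: (t^2 + t + 1)·(t^3 + t^2 + t) = t^5 + t^3 + t.
Reduce using t^4 ≡ t^3 + 1 (mod t^4 + t^3 + 1).
Reduced: 1.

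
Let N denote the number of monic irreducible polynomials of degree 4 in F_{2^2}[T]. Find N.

By the necklace-counting formula, N_4(4) = (1/4) Σ_{d|4} μ(4/d)·4^d.
Divisors of 4: 1, 2, 4; μ(4/d) for each: 0, -1, 1.
Σ = − 4^2 + 4^4 = 240.
N = 240/4 = 60.

60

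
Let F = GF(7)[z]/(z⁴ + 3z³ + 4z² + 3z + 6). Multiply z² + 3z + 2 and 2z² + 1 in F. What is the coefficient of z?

4

Multiply in GF(7)[z]: (z² + 3z + 2)·(2z² + 1) = 2z⁴ + 6z³ + 5z² + 3z + 2.
Reduce using z⁴ ≡ 4z³ + 3z² + 4z + 1 (mod z⁴ + 3z³ + 4z² + 3z + 6).
Reduced: 4z² + 4z + 4.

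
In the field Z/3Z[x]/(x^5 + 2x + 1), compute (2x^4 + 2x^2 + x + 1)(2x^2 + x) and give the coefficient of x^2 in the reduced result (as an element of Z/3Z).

Multiply in Z/3Z[x]: (2x^4 + 2x^2 + x + 1)·(2x^2 + x) = x^6 + 2x^5 + x^4 + x^3 + x.
Reduce using x^5 ≡ x + 2 (mod x^5 + 2x + 1).
Reduced: x^4 + x^3 + x^2 + 2x + 1.

1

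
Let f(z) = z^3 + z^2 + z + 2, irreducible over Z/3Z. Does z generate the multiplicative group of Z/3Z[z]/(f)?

No

|GF(3^3)^×| = 3^3 − 1 = 26. Prime factorization: 26 = 2·13.
f is primitive ⇔ z has order 26 in GF(3)[z]/(f), i.e. z^(26/q) ≠ 1 for each prime q | 26.
z^(13) mod f = 1
z^(2) mod f = z^2.
Since z^(13) = 1, the order of z divides 13 < 26; not primitive.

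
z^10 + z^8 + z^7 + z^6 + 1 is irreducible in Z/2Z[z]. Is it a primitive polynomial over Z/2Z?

No

Write f(z) = z^10 + z^8 + z^7 + z^6 + 1.
|GF(2^10)^×| = 2^10 − 1 = 1023. Prime factorization: 1023 = 3·11·31.
f is primitive ⇔ z has order 1023 in GF(2)[z]/(f), i.e. z^(1023/q) ≠ 1 for each prime q | 1023.
z^(341) mod f = 1
z^(93) mod f = z^5 + z^4 + 1.
z^(33) mod f = z^9 + z^7 + z^6 + z^3 + z^2 + z.
Since z^(341) = 1, the order of z divides 341 < 1023; not primitive.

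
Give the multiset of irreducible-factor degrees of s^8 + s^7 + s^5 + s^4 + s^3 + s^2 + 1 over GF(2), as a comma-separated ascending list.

8

Write h(s) = s^8 + s^7 + s^5 + s^4 + s^3 + s^2 + 1.
Roots in GF(2): h(0) = 1; h(1) = 1.
Complete factorization: h(s) = (s^8 + s^7 + s^5 + s^4 + s^3 + s^2 + 1).
Factor degrees with multiplicity: 8 = 8.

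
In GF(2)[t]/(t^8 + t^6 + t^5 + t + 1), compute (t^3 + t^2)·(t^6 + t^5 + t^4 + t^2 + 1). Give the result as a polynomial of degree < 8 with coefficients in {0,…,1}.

t^7 + t^5 + t^4 + t^3 + t

Multiply in GF(2)[t]: (t^3 + t^2)·(t^6 + t^5 + t^4 + t^2 + 1) = t^9 + t^6 + t^5 + t^4 + t^3 + t^2.
Reduce using t^8 ≡ t^6 + t^5 + t + 1 (mod t^8 + t^6 + t^5 + t + 1).
Reduced: t^7 + t^5 + t^4 + t^3 + t.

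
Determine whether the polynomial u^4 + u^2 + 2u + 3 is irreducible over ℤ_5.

Yes

Write P(u) = u^4 + u^2 + 2u + 3.
Check for roots in ℤ_5: P(0) = 3; P(1) = 2; P(2) = 2; P(3) = 4; P(4) = 3.
No roots, so no linear factors.
Degree-2 irreducible divisors: test the 10 monic irreducibles of degree 2 over GF(5).
None of them divide P (all give nonzero remainder).
No irreducible factor of degree ≤ 2 exists, so P is irreducible over GF(5).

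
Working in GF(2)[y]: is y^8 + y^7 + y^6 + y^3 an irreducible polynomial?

No

Write m(y) = y^8 + y^7 + y^6 + y^3.
Check for roots in GF(2): m(0) = 0 → root; m(1) = 0 → root.
m(0) = 0, so (y) divides m(y); m is reducible.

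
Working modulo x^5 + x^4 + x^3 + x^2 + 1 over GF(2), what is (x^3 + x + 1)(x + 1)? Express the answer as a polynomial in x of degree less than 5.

Multiply in GF(2)[x]: (x^3 + x + 1)·(x + 1) = x^4 + x^3 + x^2 + 1.
Reduced: x^4 + x^3 + x^2 + 1.

x^4 + x^3 + x^2 + 1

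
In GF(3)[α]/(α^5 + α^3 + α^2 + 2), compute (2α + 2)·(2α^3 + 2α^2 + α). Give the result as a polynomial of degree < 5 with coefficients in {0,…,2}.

α^4 + 2α^3 + 2α

Multiply in GF(3)[α]: (2α + 2)·(2α^3 + 2α^2 + α) = α^4 + 2α^3 + 2α.
Reduced: α^4 + 2α^3 + 2α.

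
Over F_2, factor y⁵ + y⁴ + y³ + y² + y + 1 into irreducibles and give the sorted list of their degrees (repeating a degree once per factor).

1, 2, 2

Write h(y) = y⁵ + y⁴ + y³ + y² + y + 1.
Roots in F_2: h(0) = 1; h(1) = 0 → root.
Linear factors from roots: (y + 1).
Complete factorization: h(y) = (y + 1)·(y² + y + 1)^2.
Factor degrees with multiplicity: 1 + 2 + 2 = 5.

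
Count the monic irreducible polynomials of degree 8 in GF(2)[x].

x^(2^8) − x is the product of all monic irreducibles of degree dividing 8; Möbius inversion gives N = (1/8) Σ μ(8/d)·2^d.
Divisors of 8: 1, 2, 4, 8; μ(8/d) for each: 0, 0, -1, 1.
Σ = − 2^4 + 2^8 = 240.
N = 240/8 = 30.

30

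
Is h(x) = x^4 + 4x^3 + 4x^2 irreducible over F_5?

Check for roots in F_5: h(0) = 0 → root; h(1) = 4; h(2) = 4; h(3) = 0 → root; h(4) = 1.
h(0) = 0, so (x) divides h(x); h is reducible.

No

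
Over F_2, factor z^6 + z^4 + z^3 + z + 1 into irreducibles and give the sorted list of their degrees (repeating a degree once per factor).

6

Write f(z) = z^6 + z^4 + z^3 + z + 1.
Roots in F_2: f(0) = 1; f(1) = 1.
Complete factorization: f(z) = (z^6 + z^4 + z^3 + z + 1).
Factor degrees with multiplicity: 6 = 6.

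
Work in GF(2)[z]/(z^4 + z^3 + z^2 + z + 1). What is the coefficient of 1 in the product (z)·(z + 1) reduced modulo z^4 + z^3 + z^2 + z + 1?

0

Multiply in GF(2)[z]: (z)·(z + 1) = z^2 + z.
Reduced: z^2 + z.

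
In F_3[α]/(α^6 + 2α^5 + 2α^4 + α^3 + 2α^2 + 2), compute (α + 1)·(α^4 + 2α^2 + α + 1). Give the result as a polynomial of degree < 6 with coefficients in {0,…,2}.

α^5 + α^4 + 2α^3 + 2α + 1

Multiply in F_3[α]: (α + 1)·(α^4 + 2α^2 + α + 1) = α^5 + α^4 + 2α^3 + 2α + 1.
Reduced: α^5 + α^4 + 2α^3 + 2α + 1.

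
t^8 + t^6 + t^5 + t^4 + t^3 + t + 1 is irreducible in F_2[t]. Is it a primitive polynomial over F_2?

Write f(t) = t^8 + t^6 + t^5 + t^4 + t^3 + t + 1.
|GF(2^8)^×| = 2^8 − 1 = 255. Prime factorization: 255 = 3·5·17.
f is primitive ⇔ t has order 255 in GF(2)[t]/(f), i.e. t^(255/q) ≠ 1 for each prime q | 255.
t^(85) mod f = 1
t^(51) mod f = t^6 + t^5 + t^4 + t^3.
t^(15) mod f = t^7 + t^5 + t^4 + t^3 + t^2.
Since t^(85) = 1, the order of t divides 85 < 255; not primitive.

No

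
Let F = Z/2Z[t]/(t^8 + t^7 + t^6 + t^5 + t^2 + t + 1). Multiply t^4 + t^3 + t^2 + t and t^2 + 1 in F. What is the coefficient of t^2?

Multiply in Z/2Z[t]: (t^4 + t^3 + t^2 + t)·(t^2 + 1) = t^6 + t^5 + t^2 + t.
Reduced: t^6 + t^5 + t^2 + t.

1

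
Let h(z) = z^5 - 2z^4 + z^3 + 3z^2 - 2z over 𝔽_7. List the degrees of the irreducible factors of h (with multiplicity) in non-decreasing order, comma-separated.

1, 1, 1, 2

Linear factors from roots: (z), (z + 3), (z + 2).
Complete factorization: h(z) = (z)·(z + 2)·(z + 3)·(z^2 + 2).
Factor degrees with multiplicity: 1 + 1 + 1 + 2 = 5.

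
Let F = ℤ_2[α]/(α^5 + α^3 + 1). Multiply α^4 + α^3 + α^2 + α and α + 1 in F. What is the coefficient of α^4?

0

Multiply in ℤ_2[α]: (α^4 + α^3 + α^2 + α)·(α + 1) = α^5 + α.
Reduce using α^5 ≡ α^3 + 1 (mod α^5 + α^3 + 1).
Reduced: α^3 + α + 1.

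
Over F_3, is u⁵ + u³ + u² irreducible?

No

Write f(u) = u⁵ + u³ + u².
Check for roots in F_3: f(0) = 0 → root; f(1) = 0 → root; f(2) = 2.
f(0) = 0, so (u) divides f(u); f is reducible.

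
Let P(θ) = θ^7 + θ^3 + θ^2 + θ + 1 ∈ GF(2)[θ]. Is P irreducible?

Yes

Check for roots in GF(2): P(0) = 1; P(1) = 1.
No roots, so no linear factors.
Monic irreducibles of degree 2 over GF(2): θ^2 + θ + 1.
None of them divide P (all give nonzero remainder).
Monic irreducibles of degree 3 over GF(2): θ^3 + θ + 1, θ^3 + θ^2 + 1.
None of them divide P (all give nonzero remainder).
No irreducible factor of degree ≤ 3 exists, so P is irreducible over GF(2).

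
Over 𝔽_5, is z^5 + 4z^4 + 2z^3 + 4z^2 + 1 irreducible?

Write h(z) = z^5 + 4z^4 + 2z^3 + 4z^2 + 1.
Check for roots in 𝔽_5: h(0) = 1; h(1) = 2; h(2) = 4; h(3) = 3; h(4) = 1.
No roots, so no linear factors.
Degree-2 irreducible divisors: test the 10 monic irreducibles of degree 2 over GF(5).
None of them divide h (all give nonzero remainder).
No irreducible factor of degree ≤ 2 exists, so h is irreducible over GF(5).

Yes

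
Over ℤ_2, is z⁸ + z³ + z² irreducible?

No

Write P(z) = z⁸ + z³ + z².
Check for roots in ℤ_2: P(0) = 0 → root; P(1) = 1.
P(0) = 0, so (z) divides P(z); P is reducible.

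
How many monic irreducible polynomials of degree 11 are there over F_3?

x^(3^11) − x is the product of all monic irreducibles of degree dividing 11; Möbius inversion gives N = (1/11) Σ μ(11/d)·3^d.
Divisors of 11: 1, 11; μ(11/d) for each: -1, 1.
Σ = − 3^1 + 3^11 = 177144.
N = 177144/11 = 16104.

16104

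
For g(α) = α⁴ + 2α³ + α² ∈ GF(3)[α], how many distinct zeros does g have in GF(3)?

2

Evaluate at each of the 3 elements of GF(3):
g(0) = 0 → root; g(1) = 1; g(2) = 0 → root.
Roots: {0, 2}.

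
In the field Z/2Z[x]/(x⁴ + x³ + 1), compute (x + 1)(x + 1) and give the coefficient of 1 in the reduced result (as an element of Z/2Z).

Multiply in Z/2Z[x]: (x + 1)·(x + 1) = x² + 1.
Reduced: x² + 1.

1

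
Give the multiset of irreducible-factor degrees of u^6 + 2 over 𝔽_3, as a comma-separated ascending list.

Write f(u) = u^6 + 2.
Roots in 𝔽_3: f(0) = 2; f(1) = 0 → root; f(2) = 0 → root.
Linear factors from roots: (u + 2), (u + 1).
Complete factorization: f(u) = (u + 1)^3·(u + 2)^3.
Factor degrees with multiplicity: 1 + 1 + 1 + 1 + 1 + 1 = 6.

1, 1, 1, 1, 1, 1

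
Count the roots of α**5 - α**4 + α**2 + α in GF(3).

Write f(α) = α**5 - α**4 + α**2 + α.
Evaluate at each of the 3 elements of GF(3):
f(0) = 0 → root; f(1) = 2; f(2) = 1.
Roots: {0}.

1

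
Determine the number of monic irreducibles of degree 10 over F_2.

By the necklace-counting formula, N_2(10) = (1/10) Σ_{d|10} μ(10/d)·2^d.
Divisors of 10: 1, 2, 5, 10; μ(10/d) for each: 1, -1, -1, 1.
Σ = 2^1 − 2^2 − 2^5 + 2^10 = 990.
N = 990/10 = 99.

99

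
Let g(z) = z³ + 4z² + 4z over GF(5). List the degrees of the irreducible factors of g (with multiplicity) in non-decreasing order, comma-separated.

Roots in GF(5): g(0) = 0 → root; g(1) = 4; g(2) = 2; g(3) = 0 → root; g(4) = 4.
Linear factors from roots: (z), (z + 2).
Complete factorization: g(z) = (z)·(z + 2)^2.
Factor degrees with multiplicity: 1 + 1 + 1 = 3.

1, 1, 1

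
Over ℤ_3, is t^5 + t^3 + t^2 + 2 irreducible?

Yes

Write h(t) = t^5 + t^3 + t^2 + 2.
Check for roots in ℤ_3: h(0) = 2; h(1) = 2; h(2) = 1.
No roots, so no linear factors.
Monic irreducibles of degree 2 over GF(3): t^2 + 1, t^2 + t + 2, t^2 + 2t + 2.
None of them divide h (all give nonzero remainder).
No irreducible factor of degree ≤ 2 exists, so h is irreducible over GF(3).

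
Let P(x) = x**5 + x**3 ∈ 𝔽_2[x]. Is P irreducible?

Check for roots in 𝔽_2: P(0) = 0 → root; P(1) = 0 → root.
P(0) = 0, so (x) divides P(x); P is reducible.

No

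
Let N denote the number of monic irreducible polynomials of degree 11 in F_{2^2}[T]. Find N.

The number of monic irreducibles of degree 11 over GF(4) is (1/11)·Σ_{d∣11} μ(11/d) 4^d.
Divisors of 11: 1, 11; μ(11/d) for each: -1, 1.
Σ = − 4^1 + 4^11 = 4194300.
N = 4194300/11 = 381300.

381300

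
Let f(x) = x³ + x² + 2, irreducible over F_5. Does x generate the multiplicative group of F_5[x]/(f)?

Yes

|GF(5^3)^×| = 5^3 − 1 = 124. Prime factorization: 124 = 2^2·31.
f is primitive ⇔ x has order 124 in GF(5)[x]/(f), i.e. x^(124/q) ≠ 1 for each prime q | 124.
x^(62) mod f = 4.
x^(4) mod f = x² + 3x + 2.
None equal 1, so x has full order 124; f is primitive.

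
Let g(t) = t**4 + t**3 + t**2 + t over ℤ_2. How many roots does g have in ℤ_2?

Evaluate at each of the 2 elements of ℤ_2:
g(0) = 0 → root; g(1) = 0 → root.
Roots: {0, 1}.

2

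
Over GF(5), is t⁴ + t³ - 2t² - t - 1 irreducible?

Write g(t) = t⁴ + t³ - 2t² - t - 1.
Check for roots in GF(5): g(0) = 4; g(1) = 3; g(2) = 3; g(3) = 1; g(4) = 3.
No roots, so no linear factors.
Degree-2 irreducible divisors: test the 10 monic irreducibles of degree 2 over GF(5).
None of them divide g (all give nonzero remainder).
No irreducible factor of degree ≤ 2 exists, so g is irreducible over GF(5).

Yes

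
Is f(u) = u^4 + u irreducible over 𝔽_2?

No

Check for roots in 𝔽_2: f(0) = 0 → root; f(1) = 0 → root.
f(0) = 0, so (u) divides f(u); f is reducible.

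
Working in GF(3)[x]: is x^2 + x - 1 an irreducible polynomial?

Yes

Write g(x) = x^2 + x - 1.
Check for roots in GF(3): g(0) = 2; g(1) = 1; g(2) = 2.
No roots. A degree-2 polynomial over a field with no linear factor is irreducible.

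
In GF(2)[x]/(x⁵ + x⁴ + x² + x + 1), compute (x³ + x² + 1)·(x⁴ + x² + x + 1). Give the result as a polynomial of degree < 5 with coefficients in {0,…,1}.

Multiply in GF(2)[x]: (x³ + x² + 1)·(x⁴ + x² + x + 1) = x⁷ + x⁶ + x⁵ + x⁴ + x + 1.
Reduce using x⁵ ≡ x⁴ + x² + x + 1 (mod x⁵ + x⁴ + x² + x + 1).
Reduced: x⁴ + x³.

x^4 + x^3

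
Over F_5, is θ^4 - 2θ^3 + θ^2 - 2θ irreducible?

Write g(θ) = θ^4 - 2θ^3 + θ^2 - 2θ.
Check for roots in F_5: g(0) = 0 → root; g(1) = 3; g(2) = 0 → root; g(3) = 0 → root; g(4) = 1.
g(0) = 0, so (θ) divides g(θ); g is reducible.

No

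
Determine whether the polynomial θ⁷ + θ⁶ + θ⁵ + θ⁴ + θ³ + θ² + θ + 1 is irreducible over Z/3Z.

Write m(θ) = θ⁷ + θ⁶ + θ⁵ + θ⁴ + θ³ + θ² + θ + 1.
Check for roots in Z/3Z: m(0) = 1; m(1) = 2; m(2) = 0 → root.
m(2) = 0, so (θ − 2) divides m(θ); m is reducible.

No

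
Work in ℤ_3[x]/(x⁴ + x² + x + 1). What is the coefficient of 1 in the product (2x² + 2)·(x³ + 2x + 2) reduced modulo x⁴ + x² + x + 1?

Multiply in ℤ_3[x]: (2x² + 2)·(x³ + 2x + 2) = 2x⁵ + x² + x + 1.
Reduce using x⁴ ≡ 2x² + 2x + 2 (mod x⁴ + x² + x + 1).
Reduced: x³ + 2x² + 2x + 1.

1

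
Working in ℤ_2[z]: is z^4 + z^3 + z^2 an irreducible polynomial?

No

Write f(z) = z^4 + z^3 + z^2.
Check for roots in ℤ_2: f(0) = 0 → root; f(1) = 1.
f(0) = 0, so (z) divides f(z); f is reducible.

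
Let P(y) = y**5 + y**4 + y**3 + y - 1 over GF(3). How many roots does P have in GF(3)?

2

Evaluate at each of the 3 elements of GF(3):
P(0) = 2; P(1) = 0 → root; P(2) = 0 → root.
Roots: {1, 2}.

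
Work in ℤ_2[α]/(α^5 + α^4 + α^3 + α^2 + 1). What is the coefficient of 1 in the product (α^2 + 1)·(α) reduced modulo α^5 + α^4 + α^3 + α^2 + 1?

Multiply in ℤ_2[α]: (α^2 + 1)·(α) = α^3 + α.
Reduced: α^3 + α.

0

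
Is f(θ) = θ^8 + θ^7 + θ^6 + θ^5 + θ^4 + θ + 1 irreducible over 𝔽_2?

Check for roots in 𝔽_2: f(0) = 1; f(1) = 1.
No roots, so no linear factors.
Monic irreducibles of degree 2 over GF(2): θ^2 + θ + 1.
None of them divide f (all give nonzero remainder).
Monic irreducibles of degree 3 over GF(2): θ^3 + θ + 1, θ^3 + θ^2 + 1.
None of them divide f (all give nonzero remainder).
Monic irreducibles of degree 4 over GF(2): θ^4 + θ + 1, θ^4 + θ^3 + 1, θ^4 + θ^3 + θ^2 + θ + 1.
None of them divide f (all give nonzero remainder).
No irreducible factor of degree ≤ 4 exists, so f is irreducible over GF(2).

Yes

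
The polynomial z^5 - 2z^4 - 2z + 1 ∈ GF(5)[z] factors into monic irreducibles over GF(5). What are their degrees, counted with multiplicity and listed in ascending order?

Write f(z) = z^5 - 2z^4 - 2z + 1.
Roots in GF(5): f(0) = 1; f(1) = 3; f(2) = 2; f(3) = 1; f(4) = 0 → root.
Linear factors from roots: (z + 1).
Complete factorization: f(z) = (z + 1)·(z^2 + z + 1)^2.
Factor degrees with multiplicity: 1 + 2 + 2 = 5.

1, 2, 2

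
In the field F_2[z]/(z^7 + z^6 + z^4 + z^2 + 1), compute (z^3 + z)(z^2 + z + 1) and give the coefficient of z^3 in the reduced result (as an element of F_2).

Multiply in F_2[z]: (z^3 + z)·(z^2 + z + 1) = z^5 + z^4 + z^2 + z.
Reduced: z^5 + z^4 + z^2 + z.

0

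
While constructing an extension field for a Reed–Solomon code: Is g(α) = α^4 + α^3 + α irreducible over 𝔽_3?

No

Check for roots in 𝔽_3: g(0) = 0 → root; g(1) = 0 → root; g(2) = 2.
g(0) = 0, so (α) divides g(α); g is reducible.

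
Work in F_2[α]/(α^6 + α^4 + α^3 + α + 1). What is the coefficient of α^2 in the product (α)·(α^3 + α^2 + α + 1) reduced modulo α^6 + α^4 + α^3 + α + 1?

1

Multiply in F_2[α]: (α)·(α^3 + α^2 + α + 1) = α^4 + α^3 + α^2 + α.
Reduced: α^4 + α^3 + α^2 + α.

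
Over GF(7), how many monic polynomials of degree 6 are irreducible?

Gauss's count: N_{7}(6) = (1/6) Σ_{d|6} μ(6/d)·7^d.
Divisors of 6: 1, 2, 3, 6; μ(6/d) for each: 1, -1, -1, 1.
Σ = 7^1 − 7^2 − 7^3 + 7^6 = 117264.
N = 117264/6 = 19544.

19544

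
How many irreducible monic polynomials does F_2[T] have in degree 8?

x^(2^8) − x is the product of all monic irreducibles of degree dividing 8; Möbius inversion gives N = (1/8) Σ μ(8/d)·2^d.
Divisors of 8: 1, 2, 4, 8; μ(8/d) for each: 0, 0, -1, 1.
Σ = − 2^4 + 2^8 = 240.
N = 240/8 = 30.

30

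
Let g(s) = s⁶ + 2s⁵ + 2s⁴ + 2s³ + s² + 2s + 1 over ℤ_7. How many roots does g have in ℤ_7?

0

Evaluate at each of the 7 elements of ℤ_7:
g(0) = 1; g(1) = 4; g(2) = 3; g(3) = 5; g(4) = 5; g(5) = 3; g(6) = 6.
No element is a root.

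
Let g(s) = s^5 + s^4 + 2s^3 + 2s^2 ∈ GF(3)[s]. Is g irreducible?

Check for roots in GF(3): g(0) = 0 → root; g(1) = 0 → root; g(2) = 0 → root.
g(0) = 0, so (s) divides g(s); g is reducible.

No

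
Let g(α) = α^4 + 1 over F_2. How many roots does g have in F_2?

Evaluate at each of the 2 elements of F_2:
g(0) = 1; g(1) = 0 → root.
Roots: {1}.

1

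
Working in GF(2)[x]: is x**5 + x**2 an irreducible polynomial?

No

Write g(x) = x**5 + x**2.
Check for roots in GF(2): g(0) = 0 → root; g(1) = 0 → root.
g(0) = 0, so (x) divides g(x); g is reducible.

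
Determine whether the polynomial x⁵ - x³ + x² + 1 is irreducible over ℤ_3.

Yes

Write m(x) = x⁵ - x³ + x² + 1.
Check for roots in ℤ_3: m(0) = 1; m(1) = 2; m(2) = 2.
No roots, so no linear factors.
Monic irreducibles of degree 2 over GF(3): x² + 1, x² + x - 1, x² - x - 1.
None of them divide m (all give nonzero remainder).
No irreducible factor of degree ≤ 2 exists, so m is irreducible over GF(3).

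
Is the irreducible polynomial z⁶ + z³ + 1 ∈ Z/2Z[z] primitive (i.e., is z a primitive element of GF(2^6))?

No

Write f(z) = z⁶ + z³ + 1.
|GF(2^6)^×| = 2^6 − 1 = 63. Prime factorization: 63 = 3^2·7.
f is primitive ⇔ z has order 63 in GF(2)[z]/(f), i.e. z^(63/q) ≠ 1 for each prime q | 63.
z^(21) mod f = z³.
z^(9) mod f = 1
Since z^(9) = 1, the order of z divides 9 < 63; not primitive.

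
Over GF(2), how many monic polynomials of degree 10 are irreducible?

99

By the necklace-counting formula, N_2(10) = (1/10) Σ_{d|10} μ(10/d)·2^d.
Divisors of 10: 1, 2, 5, 10; μ(10/d) for each: 1, -1, -1, 1.
Σ = 2^1 − 2^2 − 2^5 + 2^10 = 990.
N = 990/10 = 99.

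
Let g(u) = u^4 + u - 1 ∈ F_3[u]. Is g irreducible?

Check for roots in F_3: g(0) = 2; g(1) = 1; g(2) = 2.
No roots, so no linear factors.
Monic irreducibles of degree 2 over GF(3): u^2 + 1, u^2 + u - 1, u^2 - u - 1.
None of them divide g (all give nonzero remainder).
No irreducible factor of degree ≤ 2 exists, so g is irreducible over GF(3).

Yes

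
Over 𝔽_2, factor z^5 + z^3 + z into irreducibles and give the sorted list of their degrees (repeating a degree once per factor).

1, 2, 2

Write g(z) = z^5 + z^3 + z.
Roots in 𝔽_2: g(0) = 0 → root; g(1) = 1.
Linear factors from roots: (z).
Complete factorization: g(z) = (z)·(z^2 + z + 1)^2.
Factor degrees with multiplicity: 1 + 2 + 2 = 5.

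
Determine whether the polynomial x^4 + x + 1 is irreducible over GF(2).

Yes

Write m(x) = x^4 + x + 1.
Check for roots in GF(2): m(0) = 1; m(1) = 1.
No roots, so no linear factors.
Monic irreducibles of degree 2 over GF(2): x^2 + x + 1.
None of them divide m (all give nonzero remainder).
No irreducible factor of degree ≤ 2 exists, so m is irreducible over GF(2).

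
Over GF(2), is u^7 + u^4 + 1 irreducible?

Write f(u) = u^7 + u^4 + 1.
Check for roots in GF(2): f(0) = 1; f(1) = 1.
No roots, so no linear factors.
Monic irreducibles of degree 2 over GF(2): u^2 + u + 1.
None of them divide f (all give nonzero remainder).
Monic irreducibles of degree 3 over GF(2): u^3 + u + 1, u^3 + u^2 + 1.
None of them divide f (all give nonzero remainder).
No irreducible factor of degree ≤ 3 exists, so f is irreducible over GF(2).

Yes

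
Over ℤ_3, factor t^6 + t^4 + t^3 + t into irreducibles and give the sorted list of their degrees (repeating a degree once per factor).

1, 1, 1, 1, 2

Write g(t) = t^6 + t^4 + t^3 + t.
Roots in ℤ_3: g(0) = 0 → root; g(1) = 1; g(2) = 0 → root.
Linear factors from roots: (t), (t + 1).
Complete factorization: g(t) = (t)·(t + 1)^3·(t^2 + 1).
Factor degrees with multiplicity: 1 + 1 + 1 + 1 + 2 = 6.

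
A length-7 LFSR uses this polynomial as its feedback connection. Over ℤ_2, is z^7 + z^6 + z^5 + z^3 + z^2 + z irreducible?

Write m(z) = z^7 + z^6 + z^5 + z^3 + z^2 + z.
Check for roots in ℤ_2: m(0) = 0 → root; m(1) = 0 → root.
m(0) = 0, so (z) divides m(z); m is reducible.

No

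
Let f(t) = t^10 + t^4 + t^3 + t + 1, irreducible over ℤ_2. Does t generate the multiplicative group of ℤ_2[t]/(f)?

Yes

|GF(2^10)^×| = 2^10 − 1 = 1023. Prime factorization: 1023 = 3·11·31.
f is primitive ⇔ t has order 1023 in GF(2)[t]/(f), i.e. t^(1023/q) ≠ 1 for each prime q | 1023.
t^(341) mod f = t^9 + t^6 + t^5 + t^4 + t^3 + t^2.
t^(93) mod f = t^9 + t^2 + t + 1.
t^(33) mod f = t^9 + t^8 + t^7 + t^4 + t^3 + t^2 + 1.
None equal 1, so t has full order 1023; f is primitive.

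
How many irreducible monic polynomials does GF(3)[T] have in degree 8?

The number of monic irreducibles of degree 8 over GF(3) is (1/8)·Σ_{d∣8} μ(8/d) 3^d.
Divisors of 8: 1, 2, 4, 8; μ(8/d) for each: 0, 0, -1, 1.
Σ = − 3^4 + 3^8 = 6480.
N = 6480/8 = 810.

810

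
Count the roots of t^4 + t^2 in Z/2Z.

2

Write P(t) = t^4 + t^2.
Evaluate at each of the 2 elements of Z/2Z:
P(0) = 0 → root; P(1) = 0 → root.
Roots: {0, 1}.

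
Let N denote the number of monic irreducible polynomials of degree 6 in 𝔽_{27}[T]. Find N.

64566684

The number of monic irreducibles of degree 6 over GF(27) is (1/6)·Σ_{d∣6} μ(6/d) 27^d.
Divisors of 6: 1, 2, 3, 6; μ(6/d) for each: 1, -1, -1, 1.
Σ = 27^1 − 27^2 − 27^3 + 27^6 = 387400104.
N = 387400104/6 = 64566684.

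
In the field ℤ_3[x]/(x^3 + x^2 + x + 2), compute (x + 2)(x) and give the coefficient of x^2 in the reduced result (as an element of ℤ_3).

1

Multiply in ℤ_3[x]: (x + 2)·(x) = x^2 + 2x.
Reduced: x^2 + 2x.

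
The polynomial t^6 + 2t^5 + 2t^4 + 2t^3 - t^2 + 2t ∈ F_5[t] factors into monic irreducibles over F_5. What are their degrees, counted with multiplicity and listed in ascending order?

1, 2, 3

Write f(t) = t^6 + 2t^5 + 2t^4 + 2t^3 - t^2 + 2t.
Roots in F_5: f(0) = 0 → root; f(1) = 3; f(2) = 1; f(3) = 3; f(4) = 1.
Linear factors from roots: (t).
Complete factorization: f(t) = (t)·(t^2 + t + 2)·(t^3 + t^2 - t + 1).
Factor degrees with multiplicity: 1 + 2 + 3 = 6.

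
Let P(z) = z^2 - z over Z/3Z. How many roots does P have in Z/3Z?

Evaluate at each of the 3 elements of Z/3Z:
P(0) = 0 → root; P(1) = 0 → root; P(2) = 2.
Roots: {0, 1}.

2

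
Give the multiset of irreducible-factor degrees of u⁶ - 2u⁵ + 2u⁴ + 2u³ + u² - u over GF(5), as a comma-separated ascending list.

1, 1, 1, 1, 2

Write f(u) = u⁶ - 2u⁵ + 2u⁴ + 2u³ + u² - u.
Roots in GF(5): f(0) = 0 → root; f(1) = 3; f(2) = 0 → root; f(3) = 0 → root; f(4) = 0 → root.
Linear factors from roots: (u), (u - 2), (u + 2), (u + 1).
Complete factorization: f(u) = (u)·(u + 1)·(u + 2)·(u - 2)·(u² + 2u - 1).
Factor degrees with multiplicity: 1 + 1 + 1 + 1 + 2 = 6.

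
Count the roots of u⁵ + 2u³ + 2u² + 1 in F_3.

2

Write h(u) = u⁵ + 2u³ + 2u² + 1.
Evaluate at each of the 3 elements of F_3:
h(0) = 1; h(1) = 0 → root; h(2) = 0 → root.
Roots: {1, 2}.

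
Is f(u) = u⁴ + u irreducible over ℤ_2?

No

Check for roots in ℤ_2: f(0) = 0 → root; f(1) = 0 → root.
f(0) = 0, so (u) divides f(u); f is reducible.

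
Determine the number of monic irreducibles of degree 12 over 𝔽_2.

335

x^(2^12) − x is the product of all monic irreducibles of degree dividing 12; Möbius inversion gives N = (1/12) Σ μ(12/d)·2^d.
Divisors of 12: 1, 2, 3, 4, 6, 12; μ(12/d) for each: 0, 1, 0, -1, -1, 1.
Σ = 2^2 − 2^4 − 2^6 + 2^12 = 4020.
N = 4020/12 = 335.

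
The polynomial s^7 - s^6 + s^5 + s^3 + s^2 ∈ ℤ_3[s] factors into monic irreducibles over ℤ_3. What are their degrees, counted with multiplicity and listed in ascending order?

1, 1, 1, 1, 3

Write h(s) = s^7 - s^6 + s^5 + s^3 + s^2.
Roots in ℤ_3: h(0) = 0 → root; h(1) = 0 → root; h(2) = 0 → root.
Linear factors from roots: (s), (s - 1), (s + 1).
Complete factorization: h(s) = (s + 1)·(s - 1)·(s)^2·(s^3 - s^2 - s - 1).
Factor degrees with multiplicity: 1 + 1 + 1 + 1 + 3 = 7.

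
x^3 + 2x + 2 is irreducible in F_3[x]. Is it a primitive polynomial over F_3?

No

Write f(x) = x^3 + 2x + 2.
|GF(3^3)^×| = 3^3 − 1 = 26. Prime factorization: 26 = 2·13.
f is primitive ⇔ x has order 26 in GF(3)[x]/(f), i.e. x^(26/q) ≠ 1 for each prime q | 26.
x^(13) mod f = 1
x^(2) mod f = x^2.
Since x^(13) = 1, the order of x divides 13 < 26; not primitive.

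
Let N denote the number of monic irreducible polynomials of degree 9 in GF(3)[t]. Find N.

2184

The number of monic irreducibles of degree 9 over GF(3) is (1/9)·Σ_{d∣9} μ(9/d) 3^d.
Divisors of 9: 1, 3, 9; μ(9/d) for each: 0, -1, 1.
Σ = − 3^3 + 3^9 = 19656.
N = 19656/9 = 2184.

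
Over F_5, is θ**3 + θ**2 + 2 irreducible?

Yes

Write h(θ) = θ**3 + θ**2 + 2.
Check for roots in F_5: h(0) = 2; h(1) = 4; h(2) = 4; h(3) = 3; h(4) = 2.
No roots. A degree-3 polynomial over a field with no linear factor is irreducible.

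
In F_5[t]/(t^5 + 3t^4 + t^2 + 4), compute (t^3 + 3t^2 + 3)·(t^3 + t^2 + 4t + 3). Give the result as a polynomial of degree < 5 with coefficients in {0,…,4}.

4t^4 + 2t^3 + t^2 + 3t

Multiply in F_5[t]: (t^3 + 3t^2 + 3)·(t^3 + t^2 + 4t + 3) = t^6 + 4t^5 + 2t^4 + 3t^3 + 2t^2 + 2t + 4.
Reduce using t^5 ≡ 2t^4 + 4t^2 + 1 (mod t^5 + 3t^4 + t^2 + 4).
Reduced: 4t^4 + 2t^3 + t^2 + 3t.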